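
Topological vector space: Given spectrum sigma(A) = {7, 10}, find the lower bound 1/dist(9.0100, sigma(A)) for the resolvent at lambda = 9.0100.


dist(9.0100, {7, 10}) = min(|9.0100 - 7|, |9.0100 - 10|)
= min(2.0100, 0.9900) = 0.9900
Resolvent bound = 1/0.9900 = 1.0101

1.0101


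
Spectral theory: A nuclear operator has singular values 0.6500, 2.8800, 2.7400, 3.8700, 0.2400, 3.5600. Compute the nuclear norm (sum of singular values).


The nuclear norm is the sum of all singular values.
||T||_1 = 0.6500 + 2.8800 + 2.7400 + 3.8700 + 0.2400 + 3.5600
= 13.9400

13.9400


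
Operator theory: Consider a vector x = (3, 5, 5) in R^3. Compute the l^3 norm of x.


The l^3 norm = (sum |x_i|^3)^(1/3)
Sum of 3th powers = 27 + 125 + 125 = 277
||x||_3 = (277)^(1/3) = 6.5187

6.5187


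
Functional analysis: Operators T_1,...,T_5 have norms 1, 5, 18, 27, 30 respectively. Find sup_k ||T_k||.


By the Uniform Boundedness Principle, the supremum of norms is finite.
sup_k ||T_k|| = max(1, 5, 18, 27, 30) = 30

30


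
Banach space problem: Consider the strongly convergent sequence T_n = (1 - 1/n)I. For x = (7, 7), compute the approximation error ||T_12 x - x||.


T_12 x - x = (1 - 1/12)x - x = -x/12
||x|| = sqrt(98) = 9.8995
||T_12 x - x|| = ||x||/12 = 9.8995/12 = 0.8250

0.8250


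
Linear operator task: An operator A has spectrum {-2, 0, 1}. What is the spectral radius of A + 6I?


Spectrum of A + 6I = {4, 6, 7}
Spectral radius = max |lambda| over the shifted spectrum
= max(4, 6, 7) = 7

7


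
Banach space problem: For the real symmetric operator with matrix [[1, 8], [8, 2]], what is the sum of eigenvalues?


For a self-adjoint (symmetric) matrix, the eigenvalues are real.
The sum of eigenvalues equals the trace of the matrix.
trace = 1 + 2 = 3

3


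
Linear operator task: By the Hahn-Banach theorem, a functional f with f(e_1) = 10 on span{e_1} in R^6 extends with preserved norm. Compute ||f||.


The norm of f is given by ||f|| = sup_{||x||=1} |f(x)|.
On span{e_1}, ||e_1|| = 1, so ||f|| = |f(e_1)| / ||e_1||
= |10| / 1 = 10.0000

10.0000


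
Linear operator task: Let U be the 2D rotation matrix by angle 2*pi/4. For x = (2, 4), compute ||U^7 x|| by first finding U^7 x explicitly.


U is a rotation by theta = 2*pi/4
U^7 = rotation by 7*theta = 14*pi/4 = 6*pi/4 (mod 2*pi)
cos(6*pi/4) = 0.0000, sin(6*pi/4) = -1.0000
U^7 x = (0.0000 * 2 - -1.0000 * 4, -1.0000 * 2 + 0.0000 * 4)
= (4.0000, -2.0000)
||U^7 x|| = sqrt(4.0000^2 + (-2.0000)^2) = sqrt(20.0000) = 4.4721

4.4721


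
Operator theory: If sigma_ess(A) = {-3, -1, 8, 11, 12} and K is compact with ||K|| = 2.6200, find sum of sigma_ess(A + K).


By Weyl's theorem, the essential spectrum is invariant under compact perturbations.
sigma_ess(A + K) = sigma_ess(A) = {-3, -1, 8, 11, 12}
Sum = -3 + -1 + 8 + 11 + 12 = 27

27


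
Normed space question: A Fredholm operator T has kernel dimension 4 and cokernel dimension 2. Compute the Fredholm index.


The Fredholm index is defined as ind(T) = dim(ker T) - dim(coker T)
= 4 - 2
= 2

2


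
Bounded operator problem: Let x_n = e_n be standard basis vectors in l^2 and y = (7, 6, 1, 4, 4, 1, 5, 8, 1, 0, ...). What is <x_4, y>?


x_4 = e_4 is the standard basis vector with 1 in position 4.
<x_4, y> = y_4 = 4
As n -> infinity, <x_n, y> -> 0, confirming weak convergence of (x_n) to 0.

4


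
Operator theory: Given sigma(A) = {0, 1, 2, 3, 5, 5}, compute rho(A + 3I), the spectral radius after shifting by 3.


Spectrum of A + 3I = {3, 4, 5, 6, 8, 8}
Spectral radius = max |lambda| over the shifted spectrum
= max(3, 4, 5, 6, 8, 8) = 8

8


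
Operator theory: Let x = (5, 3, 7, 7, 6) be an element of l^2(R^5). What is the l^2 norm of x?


The l^2 norm = (sum |x_i|^2)^(1/2)
Sum of 2th powers = 25 + 9 + 49 + 49 + 36 = 168
||x||_2 = (168)^(1/2) = 12.9615

12.9615


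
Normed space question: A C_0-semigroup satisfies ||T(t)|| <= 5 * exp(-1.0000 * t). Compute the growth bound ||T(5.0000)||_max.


||T(5.0000)|| <= 5 * exp(-1.0000 * 5.0000)
= 5 * exp(-5.0000)
= 5 * 0.0067
= 0.0337

0.0337


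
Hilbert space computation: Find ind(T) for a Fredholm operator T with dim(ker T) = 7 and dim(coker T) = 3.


The Fredholm index is defined as ind(T) = dim(ker T) - dim(coker T)
= 7 - 3
= 4

4


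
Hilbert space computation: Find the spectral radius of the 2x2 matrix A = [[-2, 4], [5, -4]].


For a 2x2 matrix, eigenvalues satisfy lambda^2 - (trace)*lambda + det = 0
trace = -2 + -4 = -6
det = -2*-4 - 4*5 = -12
discriminant = (-6)^2 - 4*(-12) = 84
spectral radius = max |eigenvalue| = 7.5826

7.5826


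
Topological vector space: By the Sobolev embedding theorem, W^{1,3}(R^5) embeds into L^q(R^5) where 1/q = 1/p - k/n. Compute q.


Using the Sobolev embedding formula: 1/q = 1/p - k/n
1/q = 1/3 - 1/5 = 2/15
q = 1/(2/15) = 15/2 = 7.5000

7.5000


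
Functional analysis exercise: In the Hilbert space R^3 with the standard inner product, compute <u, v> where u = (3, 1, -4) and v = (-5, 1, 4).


Computing the standard inner product <u, v> = sum u_i * v_i
= 3*-5 + 1*1 + -4*4
= -15 + 1 + -16
= -30

-30


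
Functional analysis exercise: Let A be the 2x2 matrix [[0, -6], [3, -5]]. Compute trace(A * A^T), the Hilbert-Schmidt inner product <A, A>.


trace(A * A^T) = sum of squares of all entries
= 0^2 + (-6)^2 + 3^2 + (-5)^2
= 0 + 36 + 9 + 25
= 70

70


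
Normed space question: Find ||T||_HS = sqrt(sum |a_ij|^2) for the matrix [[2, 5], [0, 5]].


The Hilbert-Schmidt norm is sqrt(sum of squares of all entries).
Sum of squares = 2^2 + 5^2 + 0^2 + 5^2
= 4 + 25 + 0 + 25 = 54
||T||_HS = sqrt(54) = 7.3485

7.3485


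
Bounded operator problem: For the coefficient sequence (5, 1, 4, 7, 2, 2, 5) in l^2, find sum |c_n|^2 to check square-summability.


sum |c_n|^2 = 5^2 + 1^2 + 4^2 + 7^2 + 2^2 + 2^2 + 5^2
= 25 + 1 + 16 + 49 + 4 + 4 + 25
= 124

124


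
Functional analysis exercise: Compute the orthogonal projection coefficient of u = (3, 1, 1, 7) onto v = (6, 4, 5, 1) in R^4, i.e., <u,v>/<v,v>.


Computing <u,v> = 3*6 + 1*4 + 1*5 + 7*1 = 34
Computing <v,v> = 6^2 + 4^2 + 5^2 + 1^2 = 78
Projection coefficient = 34/78 = 0.4359

0.4359


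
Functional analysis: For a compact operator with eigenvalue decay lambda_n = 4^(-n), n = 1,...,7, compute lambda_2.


The eigenvalue formula gives lambda_2 = 1/4^2
= 1/16
= 0.0625

0.0625


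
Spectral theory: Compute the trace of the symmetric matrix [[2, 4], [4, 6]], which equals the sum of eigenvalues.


For a self-adjoint (symmetric) matrix, the eigenvalues are real.
The sum of eigenvalues equals the trace of the matrix.
trace = 2 + 6 = 8

8


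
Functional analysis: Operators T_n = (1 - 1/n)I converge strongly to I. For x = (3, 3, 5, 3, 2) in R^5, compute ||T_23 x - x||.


T_23 x - x = (1 - 1/23)x - x = -x/23
||x|| = sqrt(56) = 7.4833
||T_23 x - x|| = ||x||/23 = 7.4833/23 = 0.3254

0.3254


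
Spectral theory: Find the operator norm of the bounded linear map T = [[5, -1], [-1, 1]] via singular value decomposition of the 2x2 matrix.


A^T A = [[26, -6], [-6, 2]]
trace(A^T A) = 28, det(A^T A) = 16
discriminant = 28^2 - 4*16 = 720
Largest eigenvalue of A^T A = (trace + sqrt(disc))/2 = 27.4164
||T|| = sqrt(27.4164) = 5.2361

5.2361


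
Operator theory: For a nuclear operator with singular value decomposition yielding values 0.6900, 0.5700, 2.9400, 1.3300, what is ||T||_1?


The nuclear norm is the sum of all singular values.
||T||_1 = 0.6900 + 0.5700 + 2.9400 + 1.3300
= 5.5300

5.5300


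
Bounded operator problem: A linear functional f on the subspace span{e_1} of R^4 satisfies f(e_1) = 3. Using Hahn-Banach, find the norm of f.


The norm of f is given by ||f|| = sup_{||x||=1} |f(x)|.
On span{e_1}, ||e_1|| = 1, so ||f|| = |f(e_1)| / ||e_1||
= |3| / 1 = 3.0000

3.0000


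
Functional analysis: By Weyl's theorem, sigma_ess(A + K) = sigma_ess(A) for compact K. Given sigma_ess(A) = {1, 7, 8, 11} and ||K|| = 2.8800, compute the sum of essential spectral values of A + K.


By Weyl's theorem, the essential spectrum is invariant under compact perturbations.
sigma_ess(A + K) = sigma_ess(A) = {1, 7, 8, 11}
Sum = 1 + 7 + 8 + 11 = 27

27


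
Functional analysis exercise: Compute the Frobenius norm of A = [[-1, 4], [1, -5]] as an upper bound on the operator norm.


||A||_F^2 = sum a_ij^2
= (-1)^2 + 4^2 + 1^2 + (-5)^2
= 1 + 16 + 1 + 25 = 43
||A||_F = sqrt(43) = 6.5574

6.5574


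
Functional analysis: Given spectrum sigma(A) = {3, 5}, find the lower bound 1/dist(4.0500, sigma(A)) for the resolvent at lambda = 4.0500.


dist(4.0500, {3, 5}) = min(|4.0500 - 3|, |4.0500 - 5|)
= min(1.0500, 0.9500) = 0.9500
Resolvent bound = 1/0.9500 = 1.0526

1.0526


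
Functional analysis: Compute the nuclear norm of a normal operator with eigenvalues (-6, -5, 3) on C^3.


For a normal operator, singular values equal |eigenvalues|.
Trace norm = sum |lambda_i| = 6 + 5 + 3
= 14

14


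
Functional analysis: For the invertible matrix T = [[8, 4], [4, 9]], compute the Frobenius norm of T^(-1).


det(T) = 8*9 - 4*4 = 56
T^(-1) = (1/56) * [[9, -4], [-4, 8]] = [[0.1607, -0.0714], [-0.0714, 0.1429]]
||T^(-1)||_F^2 = 0.1607^2 + (-0.0714)^2 + (-0.0714)^2 + 0.1429^2 = 0.0564
||T^(-1)||_F = sqrt(0.0564) = 0.2376

0.2376


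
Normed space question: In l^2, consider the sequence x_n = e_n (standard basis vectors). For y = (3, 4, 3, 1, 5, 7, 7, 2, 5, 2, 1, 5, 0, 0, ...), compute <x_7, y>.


x_7 = e_7 is the standard basis vector with 1 in position 7.
<x_7, y> = y_7 = 7
As n -> infinity, <x_n, y> -> 0, confirming weak convergence of (x_n) to 0.

7


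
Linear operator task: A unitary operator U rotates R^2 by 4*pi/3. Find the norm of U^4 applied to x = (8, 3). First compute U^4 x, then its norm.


U is a rotation by theta = 4*pi/3
U^4 = rotation by 4*theta = 16*pi/3 = 4*pi/3 (mod 2*pi)
cos(4*pi/3) = -0.5000, sin(4*pi/3) = -0.8660
U^4 x = (-0.5000 * 8 - -0.8660 * 3, -0.8660 * 8 + -0.5000 * 3)
= (-1.4019, -8.4282)
||U^4 x|| = sqrt((-1.4019)^2 + (-8.4282)^2) = sqrt(73.0000) = 8.5440

8.5440


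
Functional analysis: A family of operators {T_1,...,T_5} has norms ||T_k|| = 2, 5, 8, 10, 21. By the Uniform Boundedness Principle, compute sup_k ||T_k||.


By the Uniform Boundedness Principle, the supremum of norms is finite.
sup_k ||T_k|| = max(2, 5, 8, 10, 21) = 21

21


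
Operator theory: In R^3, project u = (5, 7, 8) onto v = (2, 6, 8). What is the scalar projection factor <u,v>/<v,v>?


Computing <u,v> = 5*2 + 7*6 + 8*8 = 116
Computing <v,v> = 2^2 + 6^2 + 8^2 = 104
Projection coefficient = 116/104 = 1.1154

1.1154


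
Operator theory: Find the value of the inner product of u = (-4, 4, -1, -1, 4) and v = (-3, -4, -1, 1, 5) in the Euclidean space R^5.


Computing the standard inner product <u, v> = sum u_i * v_i
= -4*-3 + 4*-4 + -1*-1 + -1*1 + 4*5
= 12 + -16 + 1 + -1 + 20
= 16

16


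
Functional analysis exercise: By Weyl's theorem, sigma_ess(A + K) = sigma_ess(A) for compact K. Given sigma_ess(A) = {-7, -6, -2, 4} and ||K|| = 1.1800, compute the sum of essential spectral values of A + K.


By Weyl's theorem, the essential spectrum is invariant under compact perturbations.
sigma_ess(A + K) = sigma_ess(A) = {-7, -6, -2, 4}
Sum = -7 + -6 + -2 + 4 = -11

-11


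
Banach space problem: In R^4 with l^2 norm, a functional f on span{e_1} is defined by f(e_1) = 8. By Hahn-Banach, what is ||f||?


The norm of f is given by ||f|| = sup_{||x||=1} |f(x)|.
On span{e_1}, ||e_1|| = 1, so ||f|| = |f(e_1)| / ||e_1||
= |8| / 1 = 8.0000

8.0000


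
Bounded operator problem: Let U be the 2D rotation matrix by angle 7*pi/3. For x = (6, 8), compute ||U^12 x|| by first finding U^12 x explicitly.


U is a rotation by theta = 7*pi/3
U^12 = rotation by 12*theta = 84*pi/3 = 0*pi/3 (mod 2*pi)
cos(0*pi/3) = 1.0000, sin(0*pi/3) = 0.0000
U^12 x = (1.0000 * 6 - 0.0000 * 8, 0.0000 * 6 + 1.0000 * 8)
= (6.0000, 8.0000)
||U^12 x|| = sqrt(6.0000^2 + 8.0000^2) = sqrt(100.0000) = 10.0000

10.0000


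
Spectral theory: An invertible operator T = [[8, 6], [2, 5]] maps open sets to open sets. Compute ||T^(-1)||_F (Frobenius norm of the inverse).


det(T) = 8*5 - 6*2 = 28
T^(-1) = (1/28) * [[5, -6], [-2, 8]] = [[0.1786, -0.2143], [-0.0714, 0.2857]]
||T^(-1)||_F^2 = 0.1786^2 + (-0.2143)^2 + (-0.0714)^2 + 0.2857^2 = 0.1645
||T^(-1)||_F = sqrt(0.1645) = 0.4056

0.4056


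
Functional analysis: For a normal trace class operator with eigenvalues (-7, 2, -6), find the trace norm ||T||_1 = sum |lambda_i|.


For a normal operator, singular values equal |eigenvalues|.
Trace norm = sum |lambda_i| = 7 + 2 + 6
= 15

15


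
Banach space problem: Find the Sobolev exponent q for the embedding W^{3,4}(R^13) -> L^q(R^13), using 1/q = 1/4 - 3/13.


Using the Sobolev embedding formula: 1/q = 1/p - k/n
1/q = 1/4 - 3/13 = 1/52
q = 1/(1/52) = 52

52.0000


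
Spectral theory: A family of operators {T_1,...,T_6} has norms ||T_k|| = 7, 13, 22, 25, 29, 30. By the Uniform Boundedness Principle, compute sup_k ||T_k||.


By the Uniform Boundedness Principle, the supremum of norms is finite.
sup_k ||T_k|| = max(7, 13, 22, 25, 29, 30) = 30

30


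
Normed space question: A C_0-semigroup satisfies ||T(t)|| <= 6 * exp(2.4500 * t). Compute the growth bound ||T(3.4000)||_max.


||T(3.4000)|| <= 6 * exp(2.4500 * 3.4000)
= 6 * exp(8.3300)
= 6 * 4146.4176
= 24878.5053

24878.5053


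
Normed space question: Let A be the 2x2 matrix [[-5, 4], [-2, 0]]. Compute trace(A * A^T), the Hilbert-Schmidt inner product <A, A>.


trace(A * A^T) = sum of squares of all entries
= (-5)^2 + 4^2 + (-2)^2 + 0^2
= 25 + 16 + 4 + 0
= 45

45


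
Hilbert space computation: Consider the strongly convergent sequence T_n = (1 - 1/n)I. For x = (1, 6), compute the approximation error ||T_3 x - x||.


T_3 x - x = (1 - 1/3)x - x = -x/3
||x|| = sqrt(37) = 6.0828
||T_3 x - x|| = ||x||/3 = 6.0828/3 = 2.0276

2.0276


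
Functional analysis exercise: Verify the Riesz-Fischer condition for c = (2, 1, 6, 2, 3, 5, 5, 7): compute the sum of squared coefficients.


sum |c_n|^2 = 2^2 + 1^2 + 6^2 + 2^2 + 3^2 + 5^2 + 5^2 + 7^2
= 4 + 1 + 36 + 4 + 9 + 25 + 25 + 49
= 153

153


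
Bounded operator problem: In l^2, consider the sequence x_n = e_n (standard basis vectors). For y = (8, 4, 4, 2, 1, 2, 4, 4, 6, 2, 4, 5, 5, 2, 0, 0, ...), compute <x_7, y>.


x_7 = e_7 is the standard basis vector with 1 in position 7.
<x_7, y> = y_7 = 4
As n -> infinity, <x_n, y> -> 0, confirming weak convergence of (x_n) to 0.

4


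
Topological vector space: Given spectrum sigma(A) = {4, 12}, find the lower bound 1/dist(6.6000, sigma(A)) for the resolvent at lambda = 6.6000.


dist(6.6000, {4, 12}) = min(|6.6000 - 4|, |6.6000 - 12|)
= min(2.6000, 5.4000) = 2.6000
Resolvent bound = 1/2.6000 = 0.3846

0.3846


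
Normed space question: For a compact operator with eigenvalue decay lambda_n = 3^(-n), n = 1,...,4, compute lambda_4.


The eigenvalue formula gives lambda_4 = 1/3^4
= 1/81
= 0.0123

0.0123


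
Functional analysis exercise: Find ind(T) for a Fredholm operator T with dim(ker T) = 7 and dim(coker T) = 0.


The Fredholm index is defined as ind(T) = dim(ker T) - dim(coker T)
= 7 - 0
= 7

7


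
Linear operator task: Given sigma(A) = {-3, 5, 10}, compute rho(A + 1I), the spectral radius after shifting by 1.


Spectrum of A + 1I = {-2, 6, 11}
Spectral radius = max |lambda| over the shifted spectrum
= max(2, 6, 11) = 11

11


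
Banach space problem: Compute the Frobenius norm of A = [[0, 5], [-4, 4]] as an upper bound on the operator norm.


||A||_F^2 = sum a_ij^2
= 0^2 + 5^2 + (-4)^2 + 4^2
= 0 + 25 + 16 + 16 = 57
||A||_F = sqrt(57) = 7.5498

7.5498


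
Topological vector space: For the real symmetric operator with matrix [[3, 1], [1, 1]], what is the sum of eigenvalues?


For a self-adjoint (symmetric) matrix, the eigenvalues are real.
The sum of eigenvalues equals the trace of the matrix.
trace = 3 + 1 = 4

4


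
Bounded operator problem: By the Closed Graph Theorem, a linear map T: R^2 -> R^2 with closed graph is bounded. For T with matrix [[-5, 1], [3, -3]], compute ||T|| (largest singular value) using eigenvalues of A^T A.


A^T A = [[34, -14], [-14, 10]]
trace(A^T A) = 44, det(A^T A) = 144
discriminant = 44^2 - 4*144 = 1360
Largest eigenvalue of A^T A = (trace + sqrt(disc))/2 = 40.4391
||T|| = sqrt(40.4391) = 6.3592

6.3592


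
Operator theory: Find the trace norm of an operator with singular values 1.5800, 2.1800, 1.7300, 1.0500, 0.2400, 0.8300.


The nuclear norm is the sum of all singular values.
||T||_1 = 1.5800 + 2.1800 + 1.7300 + 1.0500 + 0.2400 + 0.8300
= 7.6100

7.6100


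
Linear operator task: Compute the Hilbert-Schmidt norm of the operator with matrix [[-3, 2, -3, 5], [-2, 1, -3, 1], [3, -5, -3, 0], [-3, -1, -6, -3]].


The Hilbert-Schmidt norm is sqrt(sum of squares of all entries).
Sum of squares = (-3)^2 + 2^2 + (-3)^2 + 5^2 + (-2)^2 + 1^2 + (-3)^2 + 1^2 + 3^2 + (-5)^2 + (-3)^2 + 0^2 + (-3)^2 + (-1)^2 + (-6)^2 + (-3)^2
= 9 + 4 + 9 + 25 + 4 + 1 + 9 + 1 + 9 + 25 + 9 + 0 + 9 + 1 + 36 + 9 = 160
||T||_HS = sqrt(160) = 12.6491

12.6491


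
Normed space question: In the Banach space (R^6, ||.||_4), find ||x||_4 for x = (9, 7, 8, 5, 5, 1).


The l^4 norm = (sum |x_i|^4)^(1/4)
Sum of 4th powers = 6561 + 2401 + 4096 + 625 + 625 + 1 = 14309
||x||_4 = (14309)^(1/4) = 10.9371

10.9371


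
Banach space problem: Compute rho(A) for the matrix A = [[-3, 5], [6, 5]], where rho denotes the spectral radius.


For a 2x2 matrix, eigenvalues satisfy lambda^2 - (trace)*lambda + det = 0
trace = -3 + 5 = 2
det = -3*5 - 5*6 = -45
discriminant = 2^2 - 4*(-45) = 184
spectral radius = max |eigenvalue| = 7.7823

7.7823


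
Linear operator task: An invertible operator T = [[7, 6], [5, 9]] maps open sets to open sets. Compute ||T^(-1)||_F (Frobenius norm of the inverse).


det(T) = 7*9 - 6*5 = 33
T^(-1) = (1/33) * [[9, -6], [-5, 7]] = [[0.2727, -0.1818], [-0.1515, 0.2121]]
||T^(-1)||_F^2 = 0.2727^2 + (-0.1818)^2 + (-0.1515)^2 + 0.2121^2 = 0.1754
||T^(-1)||_F = sqrt(0.1754) = 0.4188

0.4188


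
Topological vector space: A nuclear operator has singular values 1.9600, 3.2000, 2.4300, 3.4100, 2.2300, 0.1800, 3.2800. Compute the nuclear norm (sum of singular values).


The nuclear norm is the sum of all singular values.
||T||_1 = 1.9600 + 3.2000 + 2.4300 + 3.4100 + 2.2300 + 0.1800 + 3.2800
= 16.6900

16.6900


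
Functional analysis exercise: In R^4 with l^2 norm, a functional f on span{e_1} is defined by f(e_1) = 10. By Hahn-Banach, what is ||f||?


The norm of f is given by ||f|| = sup_{||x||=1} |f(x)|.
On span{e_1}, ||e_1|| = 1, so ||f|| = |f(e_1)| / ||e_1||
= |10| / 1 = 10.0000

10.0000


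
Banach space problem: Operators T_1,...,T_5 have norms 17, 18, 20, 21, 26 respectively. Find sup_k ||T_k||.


By the Uniform Boundedness Principle, the supremum of norms is finite.
sup_k ||T_k|| = max(17, 18, 20, 21, 26) = 26

26


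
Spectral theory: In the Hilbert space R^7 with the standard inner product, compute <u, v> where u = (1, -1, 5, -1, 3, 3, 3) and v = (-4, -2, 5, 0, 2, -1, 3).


Computing the standard inner product <u, v> = sum u_i * v_i
= 1*-4 + -1*-2 + 5*5 + -1*0 + 3*2 + 3*-1 + 3*3
= -4 + 2 + 25 + 0 + 6 + -3 + 9
= 35

35


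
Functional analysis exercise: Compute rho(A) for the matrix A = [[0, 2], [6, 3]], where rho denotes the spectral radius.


For a 2x2 matrix, eigenvalues satisfy lambda^2 - (trace)*lambda + det = 0
trace = 0 + 3 = 3
det = 0*3 - 2*6 = -12
discriminant = 3^2 - 4*(-12) = 57
spectral radius = max |eigenvalue| = 5.2749

5.2749


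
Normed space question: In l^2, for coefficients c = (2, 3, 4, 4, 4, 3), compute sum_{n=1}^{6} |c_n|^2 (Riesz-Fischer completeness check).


sum |c_n|^2 = 2^2 + 3^2 + 4^2 + 4^2 + 4^2 + 3^2
= 4 + 9 + 16 + 16 + 16 + 9
= 70

70


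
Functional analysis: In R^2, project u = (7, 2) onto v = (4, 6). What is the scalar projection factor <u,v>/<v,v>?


Computing <u,v> = 7*4 + 2*6 = 40
Computing <v,v> = 4^2 + 6^2 = 52
Projection coefficient = 40/52 = 0.7692

0.7692


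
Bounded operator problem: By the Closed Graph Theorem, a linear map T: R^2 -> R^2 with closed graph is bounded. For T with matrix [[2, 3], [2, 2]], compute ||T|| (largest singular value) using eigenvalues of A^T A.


A^T A = [[8, 10], [10, 13]]
trace(A^T A) = 21, det(A^T A) = 4
discriminant = 21^2 - 4*4 = 425
Largest eigenvalue of A^T A = (trace + sqrt(disc))/2 = 20.8078
||T|| = sqrt(20.8078) = 4.5616

4.5616


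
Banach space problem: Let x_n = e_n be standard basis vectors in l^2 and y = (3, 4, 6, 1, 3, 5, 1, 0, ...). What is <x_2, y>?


x_2 = e_2 is the standard basis vector with 1 in position 2.
<x_2, y> = y_2 = 4
As n -> infinity, <x_n, y> -> 0, confirming weak convergence of (x_n) to 0.

4


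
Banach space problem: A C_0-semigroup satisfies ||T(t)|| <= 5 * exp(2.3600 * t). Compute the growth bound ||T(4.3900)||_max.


||T(4.3900)|| <= 5 * exp(2.3600 * 4.3900)
= 5 * exp(10.3604)
= 5 * 31583.8123
= 157919.0616

157919.0616


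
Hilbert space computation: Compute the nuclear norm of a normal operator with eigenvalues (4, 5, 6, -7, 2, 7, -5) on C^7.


For a normal operator, singular values equal |eigenvalues|.
Trace norm = sum |lambda_i| = 4 + 5 + 6 + 7 + 2 + 7 + 5
= 36

36


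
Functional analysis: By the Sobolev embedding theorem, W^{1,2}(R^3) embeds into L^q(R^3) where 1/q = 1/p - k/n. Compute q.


Using the Sobolev embedding formula: 1/q = 1/p - k/n
1/q = 1/2 - 1/3 = 1/6
q = 1/(1/6) = 6

6.0000


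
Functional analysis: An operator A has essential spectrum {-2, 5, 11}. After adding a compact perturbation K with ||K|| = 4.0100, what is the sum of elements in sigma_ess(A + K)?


By Weyl's theorem, the essential spectrum is invariant under compact perturbations.
sigma_ess(A + K) = sigma_ess(A) = {-2, 5, 11}
Sum = -2 + 5 + 11 = 14

14


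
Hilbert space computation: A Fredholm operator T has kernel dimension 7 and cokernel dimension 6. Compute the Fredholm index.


The Fredholm index is defined as ind(T) = dim(ker T) - dim(coker T)
= 7 - 6
= 1

1


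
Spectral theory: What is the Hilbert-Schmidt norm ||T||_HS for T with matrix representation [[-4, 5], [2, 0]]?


The Hilbert-Schmidt norm is sqrt(sum of squares of all entries).
Sum of squares = (-4)^2 + 5^2 + 2^2 + 0^2
= 16 + 25 + 4 + 0 = 45
||T||_HS = sqrt(45) = 6.7082

6.7082


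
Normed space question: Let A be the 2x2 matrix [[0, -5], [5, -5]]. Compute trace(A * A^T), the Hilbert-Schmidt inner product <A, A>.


trace(A * A^T) = sum of squares of all entries
= 0^2 + (-5)^2 + 5^2 + (-5)^2
= 0 + 25 + 25 + 25
= 75

75


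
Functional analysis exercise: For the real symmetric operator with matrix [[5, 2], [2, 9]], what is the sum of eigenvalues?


For a self-adjoint (symmetric) matrix, the eigenvalues are real.
The sum of eigenvalues equals the trace of the matrix.
trace = 5 + 9 = 14

14


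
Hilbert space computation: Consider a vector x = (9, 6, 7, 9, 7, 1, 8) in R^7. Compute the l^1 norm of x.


The l^1 norm equals the sum of absolute values of all components.
||x||_1 = 9 + 6 + 7 + 9 + 7 + 1 + 8
= 47

47.0000


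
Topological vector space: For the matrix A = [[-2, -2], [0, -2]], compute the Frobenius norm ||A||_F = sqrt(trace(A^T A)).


||A||_F^2 = sum a_ij^2
= (-2)^2 + (-2)^2 + 0^2 + (-2)^2
= 4 + 4 + 0 + 4 = 12
||A||_F = sqrt(12) = 3.4641

3.4641


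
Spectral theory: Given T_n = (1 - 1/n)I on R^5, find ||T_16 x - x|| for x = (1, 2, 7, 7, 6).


T_16 x - x = (1 - 1/16)x - x = -x/16
||x|| = sqrt(139) = 11.7898
||T_16 x - x|| = ||x||/16 = 11.7898/16 = 0.7369

0.7369


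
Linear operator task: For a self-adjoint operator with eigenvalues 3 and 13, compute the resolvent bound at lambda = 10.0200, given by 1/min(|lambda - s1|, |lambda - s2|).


dist(10.0200, {3, 13}) = min(|10.0200 - 3|, |10.0200 - 13|)
= min(7.0200, 2.9800) = 2.9800
Resolvent bound = 1/2.9800 = 0.3356

0.3356


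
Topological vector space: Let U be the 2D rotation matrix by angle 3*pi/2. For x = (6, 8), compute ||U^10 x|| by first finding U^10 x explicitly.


U is a rotation by theta = 3*pi/2
U^10 = rotation by 10*theta = 30*pi/2 = 2*pi/2 (mod 2*pi)
cos(2*pi/2) = -1.0000, sin(2*pi/2) = 0.0000
U^10 x = (-1.0000 * 6 - 0.0000 * 8, 0.0000 * 6 + -1.0000 * 8)
= (-6.0000, -8.0000)
||U^10 x|| = sqrt((-6.0000)^2 + (-8.0000)^2) = sqrt(100.0000) = 10.0000

10.0000


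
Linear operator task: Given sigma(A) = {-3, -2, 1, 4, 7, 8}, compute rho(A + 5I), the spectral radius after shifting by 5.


Spectrum of A + 5I = {2, 3, 6, 9, 12, 13}
Spectral radius = max |lambda| over the shifted spectrum
= max(2, 3, 6, 9, 12, 13) = 13

13


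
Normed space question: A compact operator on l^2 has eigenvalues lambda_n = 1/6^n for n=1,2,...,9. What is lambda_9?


The eigenvalue formula gives lambda_9 = 1/6^9
= 1/10077696
= 9.9229e-08

9.9229e-08


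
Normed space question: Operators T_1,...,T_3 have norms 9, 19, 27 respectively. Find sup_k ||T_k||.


By the Uniform Boundedness Principle, the supremum of norms is finite.
sup_k ||T_k|| = max(9, 19, 27) = 27

27


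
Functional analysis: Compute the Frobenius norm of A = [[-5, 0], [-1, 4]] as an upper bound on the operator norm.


||A||_F^2 = sum a_ij^2
= (-5)^2 + 0^2 + (-1)^2 + 4^2
= 25 + 0 + 1 + 16 = 42
||A||_F = sqrt(42) = 6.4807

6.4807


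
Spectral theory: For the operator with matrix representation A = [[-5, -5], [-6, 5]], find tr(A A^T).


trace(A * A^T) = sum of squares of all entries
= (-5)^2 + (-5)^2 + (-6)^2 + 5^2
= 25 + 25 + 36 + 25
= 111

111


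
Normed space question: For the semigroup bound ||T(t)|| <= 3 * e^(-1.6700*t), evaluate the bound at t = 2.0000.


||T(2.0000)|| <= 3 * exp(-1.6700 * 2.0000)
= 3 * exp(-3.3400)
= 3 * 0.0354
= 0.1063

0.1063


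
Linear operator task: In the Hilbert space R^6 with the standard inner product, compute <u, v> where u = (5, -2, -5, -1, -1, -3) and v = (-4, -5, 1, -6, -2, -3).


Computing the standard inner product <u, v> = sum u_i * v_i
= 5*-4 + -2*-5 + -5*1 + -1*-6 + -1*-2 + -3*-3
= -20 + 10 + -5 + 6 + 2 + 9
= 2

2


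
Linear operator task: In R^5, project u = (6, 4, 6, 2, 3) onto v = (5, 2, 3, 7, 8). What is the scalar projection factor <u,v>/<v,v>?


Computing <u,v> = 6*5 + 4*2 + 6*3 + 2*7 + 3*8 = 94
Computing <v,v> = 5^2 + 2^2 + 3^2 + 7^2 + 8^2 = 151
Projection coefficient = 94/151 = 0.6225

0.6225


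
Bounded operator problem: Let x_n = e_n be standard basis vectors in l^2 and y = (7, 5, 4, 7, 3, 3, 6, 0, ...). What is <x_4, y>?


x_4 = e_4 is the standard basis vector with 1 in position 4.
<x_4, y> = y_4 = 7
As n -> infinity, <x_n, y> -> 0, confirming weak convergence of (x_n) to 0.

7


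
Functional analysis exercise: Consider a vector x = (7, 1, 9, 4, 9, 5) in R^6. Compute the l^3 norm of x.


The l^3 norm = (sum |x_i|^3)^(1/3)
Sum of 3th powers = 343 + 1 + 729 + 64 + 729 + 125 = 1991
||x||_3 = (1991)^(1/3) = 12.5803

12.5803


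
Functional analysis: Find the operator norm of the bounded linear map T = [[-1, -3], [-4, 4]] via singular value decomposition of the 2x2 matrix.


A^T A = [[17, -13], [-13, 25]]
trace(A^T A) = 42, det(A^T A) = 256
discriminant = 42^2 - 4*256 = 740
Largest eigenvalue of A^T A = (trace + sqrt(disc))/2 = 34.6015
||T|| = sqrt(34.6015) = 5.8823

5.8823


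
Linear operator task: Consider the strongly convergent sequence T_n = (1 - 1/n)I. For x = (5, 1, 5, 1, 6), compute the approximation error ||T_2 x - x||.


T_2 x - x = (1 - 1/2)x - x = -x/2
||x|| = sqrt(88) = 9.3808
||T_2 x - x|| = ||x||/2 = 9.3808/2 = 4.6904

4.6904


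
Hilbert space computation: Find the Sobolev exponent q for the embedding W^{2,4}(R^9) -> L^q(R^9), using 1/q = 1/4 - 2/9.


Using the Sobolev embedding formula: 1/q = 1/p - k/n
1/q = 1/4 - 2/9 = 1/36
q = 1/(1/36) = 36

36.0000


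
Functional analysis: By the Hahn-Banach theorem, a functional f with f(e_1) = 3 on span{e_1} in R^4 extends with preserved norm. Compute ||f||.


The norm of f is given by ||f|| = sup_{||x||=1} |f(x)|.
On span{e_1}, ||e_1|| = 1, so ||f|| = |f(e_1)| / ||e_1||
= |3| / 1 = 3.0000

3.0000


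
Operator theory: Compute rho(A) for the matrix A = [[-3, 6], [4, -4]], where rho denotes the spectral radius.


For a 2x2 matrix, eigenvalues satisfy lambda^2 - (trace)*lambda + det = 0
trace = -3 + -4 = -7
det = -3*-4 - 6*4 = -12
discriminant = (-7)^2 - 4*(-12) = 97
spectral radius = max |eigenvalue| = 8.4244

8.4244


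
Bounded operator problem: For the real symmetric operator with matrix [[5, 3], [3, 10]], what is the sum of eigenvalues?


For a self-adjoint (symmetric) matrix, the eigenvalues are real.
The sum of eigenvalues equals the trace of the matrix.
trace = 5 + 10 = 15

15


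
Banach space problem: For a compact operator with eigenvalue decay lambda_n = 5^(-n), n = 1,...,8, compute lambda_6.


The eigenvalue formula gives lambda_6 = 1/5^6
= 1/15625
= 6.4000e-05

6.4000e-05


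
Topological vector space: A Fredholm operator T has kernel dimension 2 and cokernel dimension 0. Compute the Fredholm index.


The Fredholm index is defined as ind(T) = dim(ker T) - dim(coker T)
= 2 - 0
= 2

2


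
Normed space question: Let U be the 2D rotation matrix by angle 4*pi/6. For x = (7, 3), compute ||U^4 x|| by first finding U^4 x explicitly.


U is a rotation by theta = 4*pi/6
U^4 = rotation by 4*theta = 16*pi/6 = 4*pi/6 (mod 2*pi)
cos(4*pi/6) = -0.5000, sin(4*pi/6) = 0.8660
U^4 x = (-0.5000 * 7 - 0.8660 * 3, 0.8660 * 7 + -0.5000 * 3)
= (-6.0981, 4.5622)
||U^4 x|| = sqrt((-6.0981)^2 + 4.5622^2) = sqrt(58.0000) = 7.6158

7.6158


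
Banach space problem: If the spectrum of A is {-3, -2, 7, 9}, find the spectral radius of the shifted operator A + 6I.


Spectrum of A + 6I = {3, 4, 13, 15}
Spectral radius = max |lambda| over the shifted spectrum
= max(3, 4, 13, 15) = 15

15


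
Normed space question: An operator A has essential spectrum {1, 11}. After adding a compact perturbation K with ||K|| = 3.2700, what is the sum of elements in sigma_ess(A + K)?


By Weyl's theorem, the essential spectrum is invariant under compact perturbations.
sigma_ess(A + K) = sigma_ess(A) = {1, 11}
Sum = 1 + 11 = 12

12


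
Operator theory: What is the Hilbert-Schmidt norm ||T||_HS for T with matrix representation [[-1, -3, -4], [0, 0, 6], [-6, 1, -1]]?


The Hilbert-Schmidt norm is sqrt(sum of squares of all entries).
Sum of squares = (-1)^2 + (-3)^2 + (-4)^2 + 0^2 + 0^2 + 6^2 + (-6)^2 + 1^2 + (-1)^2
= 1 + 9 + 16 + 0 + 0 + 36 + 36 + 1 + 1 = 100
||T||_HS = sqrt(100) = 10.0000

10.0000


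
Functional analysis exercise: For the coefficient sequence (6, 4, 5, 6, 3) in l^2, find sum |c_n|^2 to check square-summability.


sum |c_n|^2 = 6^2 + 4^2 + 5^2 + 6^2 + 3^2
= 36 + 16 + 25 + 36 + 9
= 122

122


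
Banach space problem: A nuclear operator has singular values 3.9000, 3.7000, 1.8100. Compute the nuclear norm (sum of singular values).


The nuclear norm is the sum of all singular values.
||T||_1 = 3.9000 + 3.7000 + 1.8100
= 9.4100

9.4100


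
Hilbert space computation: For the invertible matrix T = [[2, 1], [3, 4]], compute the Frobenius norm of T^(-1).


det(T) = 2*4 - 1*3 = 5
T^(-1) = (1/5) * [[4, -1], [-3, 2]] = [[0.8000, -0.2000], [-0.6000, 0.4000]]
||T^(-1)||_F^2 = 0.8000^2 + (-0.2000)^2 + (-0.6000)^2 + 0.4000^2 = 1.2000
||T^(-1)||_F = sqrt(1.2000) = 1.0954

1.0954


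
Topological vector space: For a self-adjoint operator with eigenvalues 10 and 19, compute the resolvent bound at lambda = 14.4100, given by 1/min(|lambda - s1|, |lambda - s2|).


dist(14.4100, {10, 19}) = min(|14.4100 - 10|, |14.4100 - 19|)
= min(4.4100, 4.5900) = 4.4100
Resolvent bound = 1/4.4100 = 0.2268

0.2268


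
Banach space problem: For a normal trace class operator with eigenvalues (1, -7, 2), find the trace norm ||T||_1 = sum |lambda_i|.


For a normal operator, singular values equal |eigenvalues|.
Trace norm = sum |lambda_i| = 1 + 7 + 2
= 10

10


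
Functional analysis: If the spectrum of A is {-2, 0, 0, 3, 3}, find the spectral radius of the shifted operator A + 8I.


Spectrum of A + 8I = {6, 8, 8, 11, 11}
Spectral radius = max |lambda| over the shifted spectrum
= max(6, 8, 8, 11, 11) = 11

11


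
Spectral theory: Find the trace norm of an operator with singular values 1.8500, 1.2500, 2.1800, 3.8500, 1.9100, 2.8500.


The nuclear norm is the sum of all singular values.
||T||_1 = 1.8500 + 1.2500 + 2.1800 + 3.8500 + 1.9100 + 2.8500
= 13.8900

13.8900


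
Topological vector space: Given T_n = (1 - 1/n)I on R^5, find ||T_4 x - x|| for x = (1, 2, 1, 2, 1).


T_4 x - x = (1 - 1/4)x - x = -x/4
||x|| = sqrt(11) = 3.3166
||T_4 x - x|| = ||x||/4 = 3.3166/4 = 0.8292

0.8292


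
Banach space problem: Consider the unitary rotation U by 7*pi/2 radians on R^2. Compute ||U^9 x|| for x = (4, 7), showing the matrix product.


U is a rotation by theta = 7*pi/2
U^9 = rotation by 9*theta = 63*pi/2 = 3*pi/2 (mod 2*pi)
cos(3*pi/2) = 0.0000, sin(3*pi/2) = -1.0000
U^9 x = (0.0000 * 4 - -1.0000 * 7, -1.0000 * 4 + 0.0000 * 7)
= (7.0000, -4.0000)
||U^9 x|| = sqrt(7.0000^2 + (-4.0000)^2) = sqrt(65.0000) = 8.0623

8.0623


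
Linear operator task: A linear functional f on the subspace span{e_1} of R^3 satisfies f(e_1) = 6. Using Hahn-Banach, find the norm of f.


The norm of f is given by ||f|| = sup_{||x||=1} |f(x)|.
On span{e_1}, ||e_1|| = 1, so ||f|| = |f(e_1)| / ||e_1||
= |6| / 1 = 6.0000

6.0000


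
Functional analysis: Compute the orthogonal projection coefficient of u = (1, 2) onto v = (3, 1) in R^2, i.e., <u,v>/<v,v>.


Computing <u,v> = 1*3 + 2*1 = 5
Computing <v,v> = 3^2 + 1^2 = 10
Projection coefficient = 5/10 = 0.5000

0.5000


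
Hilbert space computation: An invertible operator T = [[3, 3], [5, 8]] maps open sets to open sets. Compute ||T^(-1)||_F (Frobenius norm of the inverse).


det(T) = 3*8 - 3*5 = 9
T^(-1) = (1/9) * [[8, -3], [-5, 3]] = [[0.8889, -0.3333], [-0.5556, 0.3333]]
||T^(-1)||_F^2 = 0.8889^2 + (-0.3333)^2 + (-0.5556)^2 + 0.3333^2 = 1.3210
||T^(-1)||_F = sqrt(1.3210) = 1.1493

1.1493


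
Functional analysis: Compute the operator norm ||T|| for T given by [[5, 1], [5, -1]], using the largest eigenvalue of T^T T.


A^T A = [[50, 0], [0, 2]]
trace(A^T A) = 52, det(A^T A) = 100
discriminant = 52^2 - 4*100 = 2304
Largest eigenvalue of A^T A = (trace + sqrt(disc))/2 = 50.0000
||T|| = sqrt(50.0000) = 7.0711

7.0711


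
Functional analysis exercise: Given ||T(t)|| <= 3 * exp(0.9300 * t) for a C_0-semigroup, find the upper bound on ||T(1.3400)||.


||T(1.3400)|| <= 3 * exp(0.9300 * 1.3400)
= 3 * exp(1.2462)
= 3 * 3.4771
= 10.4313

10.4313


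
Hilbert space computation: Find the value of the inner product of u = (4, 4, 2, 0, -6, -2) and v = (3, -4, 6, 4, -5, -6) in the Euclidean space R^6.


Computing the standard inner product <u, v> = sum u_i * v_i
= 4*3 + 4*-4 + 2*6 + 0*4 + -6*-5 + -2*-6
= 12 + -16 + 12 + 0 + 30 + 12
= 50

50


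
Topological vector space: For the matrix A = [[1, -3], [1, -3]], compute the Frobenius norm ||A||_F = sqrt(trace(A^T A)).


||A||_F^2 = sum a_ij^2
= 1^2 + (-3)^2 + 1^2 + (-3)^2
= 1 + 9 + 1 + 9 = 20
||A||_F = sqrt(20) = 4.4721

4.4721


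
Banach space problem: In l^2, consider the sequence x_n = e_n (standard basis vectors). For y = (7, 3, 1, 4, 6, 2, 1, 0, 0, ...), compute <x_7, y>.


x_7 = e_7 is the standard basis vector with 1 in position 7.
<x_7, y> = y_7 = 1
As n -> infinity, <x_n, y> -> 0, confirming weak convergence of (x_n) to 0.

1


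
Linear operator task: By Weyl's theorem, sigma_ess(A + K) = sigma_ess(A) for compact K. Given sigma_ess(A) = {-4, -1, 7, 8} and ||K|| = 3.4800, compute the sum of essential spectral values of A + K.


By Weyl's theorem, the essential spectrum is invariant under compact perturbations.
sigma_ess(A + K) = sigma_ess(A) = {-4, -1, 7, 8}
Sum = -4 + -1 + 7 + 8 = 10

10


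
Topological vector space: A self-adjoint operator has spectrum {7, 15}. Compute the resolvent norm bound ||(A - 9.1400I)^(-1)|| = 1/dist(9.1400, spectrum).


dist(9.1400, {7, 15}) = min(|9.1400 - 7|, |9.1400 - 15|)
= min(2.1400, 5.8600) = 2.1400
Resolvent bound = 1/2.1400 = 0.4673

0.4673


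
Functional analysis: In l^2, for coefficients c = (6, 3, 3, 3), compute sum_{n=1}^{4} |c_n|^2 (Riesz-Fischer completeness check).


sum |c_n|^2 = 6^2 + 3^2 + 3^2 + 3^2
= 36 + 9 + 9 + 9
= 63

63


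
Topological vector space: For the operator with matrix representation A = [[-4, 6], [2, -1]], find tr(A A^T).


trace(A * A^T) = sum of squares of all entries
= (-4)^2 + 6^2 + 2^2 + (-1)^2
= 16 + 36 + 4 + 1
= 57

57


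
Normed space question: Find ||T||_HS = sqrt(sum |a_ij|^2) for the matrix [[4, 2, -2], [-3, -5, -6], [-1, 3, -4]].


The Hilbert-Schmidt norm is sqrt(sum of squares of all entries).
Sum of squares = 4^2 + 2^2 + (-2)^2 + (-3)^2 + (-5)^2 + (-6)^2 + (-1)^2 + 3^2 + (-4)^2
= 16 + 4 + 4 + 9 + 25 + 36 + 1 + 9 + 16 = 120
||T||_HS = sqrt(120) = 10.9545

10.9545


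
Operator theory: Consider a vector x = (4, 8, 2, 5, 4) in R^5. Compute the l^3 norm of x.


The l^3 norm = (sum |x_i|^3)^(1/3)
Sum of 3th powers = 64 + 512 + 8 + 125 + 64 = 773
||x||_3 = (773)^(1/3) = 9.1775

9.1775


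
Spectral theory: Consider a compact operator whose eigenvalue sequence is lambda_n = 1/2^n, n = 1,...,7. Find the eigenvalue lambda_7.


The eigenvalue formula gives lambda_7 = 1/2^7
= 1/128
= 0.0078

0.0078


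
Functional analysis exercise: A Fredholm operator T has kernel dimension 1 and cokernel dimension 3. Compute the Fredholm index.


The Fredholm index is defined as ind(T) = dim(ker T) - dim(coker T)
= 1 - 3
= -2

-2


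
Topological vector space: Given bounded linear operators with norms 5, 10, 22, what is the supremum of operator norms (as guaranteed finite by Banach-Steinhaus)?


By the Uniform Boundedness Principle, the supremum of norms is finite.
sup_k ||T_k|| = max(5, 10, 22) = 22

22


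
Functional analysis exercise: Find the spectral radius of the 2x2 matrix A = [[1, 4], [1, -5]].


For a 2x2 matrix, eigenvalues satisfy lambda^2 - (trace)*lambda + det = 0
trace = 1 + -5 = -4
det = 1*-5 - 4*1 = -9
discriminant = (-4)^2 - 4*(-9) = 52
spectral radius = max |eigenvalue| = 5.6056

5.6056


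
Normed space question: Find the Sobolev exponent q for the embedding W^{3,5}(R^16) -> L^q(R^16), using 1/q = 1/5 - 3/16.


Using the Sobolev embedding formula: 1/q = 1/p - k/n
1/q = 1/5 - 3/16 = 1/80
q = 1/(1/80) = 80

80.0000


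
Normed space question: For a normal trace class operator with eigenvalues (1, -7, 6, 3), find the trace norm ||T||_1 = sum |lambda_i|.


For a normal operator, singular values equal |eigenvalues|.
Trace norm = sum |lambda_i| = 1 + 7 + 6 + 3
= 17

17


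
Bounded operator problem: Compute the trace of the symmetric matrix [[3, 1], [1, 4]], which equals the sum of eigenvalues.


For a self-adjoint (symmetric) matrix, the eigenvalues are real.
The sum of eigenvalues equals the trace of the matrix.
trace = 3 + 4 = 7

7


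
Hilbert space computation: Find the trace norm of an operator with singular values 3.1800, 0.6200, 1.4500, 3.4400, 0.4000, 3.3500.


The nuclear norm is the sum of all singular values.
||T||_1 = 3.1800 + 0.6200 + 1.4500 + 3.4400 + 0.4000 + 3.3500
= 12.4400

12.4400


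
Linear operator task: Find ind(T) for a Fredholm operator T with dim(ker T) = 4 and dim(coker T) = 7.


The Fredholm index is defined as ind(T) = dim(ker T) - dim(coker T)
= 4 - 7
= -3

-3


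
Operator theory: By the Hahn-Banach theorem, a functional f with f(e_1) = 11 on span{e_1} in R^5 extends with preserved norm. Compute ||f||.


The norm of f is given by ||f|| = sup_{||x||=1} |f(x)|.
On span{e_1}, ||e_1|| = 1, so ||f|| = |f(e_1)| / ||e_1||
= |11| / 1 = 11.0000

11.0000


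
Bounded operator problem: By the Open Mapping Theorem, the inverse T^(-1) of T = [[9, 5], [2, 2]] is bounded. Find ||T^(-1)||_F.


det(T) = 9*2 - 5*2 = 8
T^(-1) = (1/8) * [[2, -5], [-2, 9]] = [[0.2500, -0.6250], [-0.2500, 1.1250]]
||T^(-1)||_F^2 = 0.2500^2 + (-0.6250)^2 + (-0.2500)^2 + 1.1250^2 = 1.7812
||T^(-1)||_F = sqrt(1.7812) = 1.3346

1.3346
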